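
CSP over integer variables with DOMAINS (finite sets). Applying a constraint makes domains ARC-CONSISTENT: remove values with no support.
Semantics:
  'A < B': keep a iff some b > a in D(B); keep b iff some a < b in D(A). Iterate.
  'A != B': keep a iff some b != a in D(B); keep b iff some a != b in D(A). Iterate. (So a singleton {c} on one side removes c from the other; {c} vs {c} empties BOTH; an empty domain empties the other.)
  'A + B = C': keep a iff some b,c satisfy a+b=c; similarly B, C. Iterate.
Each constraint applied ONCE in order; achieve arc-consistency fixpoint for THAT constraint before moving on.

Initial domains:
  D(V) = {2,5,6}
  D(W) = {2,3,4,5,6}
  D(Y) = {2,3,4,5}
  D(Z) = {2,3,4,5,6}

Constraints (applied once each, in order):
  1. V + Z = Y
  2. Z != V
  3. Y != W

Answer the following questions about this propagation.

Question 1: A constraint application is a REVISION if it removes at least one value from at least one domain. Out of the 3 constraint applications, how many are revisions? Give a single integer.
Answer: 2

Derivation:
Constraint 1 (V + Z = Y) on D(V)={2,5,6} D(Z)={2,3,4,5,6} D(Y)={2,3,4,5}: V {2,5,6}->{2}; Z {2,3,4,5,6}->{2,3}; Y {2,3,4,5}->{4,5} => REVISION
Constraint 2 (Z != V) on D(Z)={2,3} D(V)={2}: Z {2,3}->{3} => REVISION
Constraint 3 (Y != W) on D(Y)={4,5} D(W)={2,3,4,5,6}: no change => not a revision
Total revisions = 2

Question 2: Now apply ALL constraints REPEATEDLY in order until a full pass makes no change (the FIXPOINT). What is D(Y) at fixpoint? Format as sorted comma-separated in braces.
pass 0 (initial): D(Y)={2,3,4,5}
pass 1: V {2,5,6}->{2}; Y {2,3,4,5}->{4,5}; Z {2,3,4,5,6}->{3}
pass 2: W {2,3,4,5,6}->{2,3,4,6}; Y {4,5}->{5}
pass 3: no change
Fixpoint after 3 passes: D(Y) = {5}

Answer: {5}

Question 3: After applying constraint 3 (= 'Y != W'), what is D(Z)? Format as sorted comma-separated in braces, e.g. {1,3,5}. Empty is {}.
Answer: {3}

Derivation:
Constraint 1 (V + Z = Y) on D(V)={2,5,6} D(Z)={2,3,4,5,6} D(Y)={2,3,4,5}: V {2,5,6}->{2}; Z {2,3,4,5,6}->{2,3}; Y {2,3,4,5}->{4,5}
Constraint 2 (Z != V) on D(Z)={2,3} D(V)={2}: Z {2,3}->{3}
Constraint 3 (Y != W) on D(Y)={4,5} D(W)={2,3,4,5,6}: no change
So after constraint 3: D(Z) = {3}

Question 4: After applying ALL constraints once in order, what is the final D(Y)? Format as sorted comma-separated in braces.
Answer: {4,5}

Derivation:
Constraint 1 (V + Z = Y) on D(V)={2,5,6} D(Z)={2,3,4,5,6} D(Y)={2,3,4,5}: V {2,5,6}->{2}; Z {2,3,4,5,6}->{2,3}; Y {2,3,4,5}->{4,5}
Constraint 2 (Z != V) on D(Z)={2,3} D(V)={2}: Z {2,3}->{3}
Constraint 3 (Y != W) on D(Y)={4,5} D(W)={2,3,4,5,6}: no change
So after all 3 constraints: D(Y) = {4,5}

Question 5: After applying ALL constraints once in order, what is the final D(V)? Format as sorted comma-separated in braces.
Constraint 1 (V + Z = Y) on D(V)={2,5,6} D(Z)={2,3,4,5,6} D(Y)={2,3,4,5}: V {2,5,6}->{2}; Z {2,3,4,5,6}->{2,3}; Y {2,3,4,5}->{4,5}
Constraint 2 (Z != V) on D(Z)={2,3} D(V)={2}: Z {2,3}->{3}
Constraint 3 (Y != W) on D(Y)={4,5} D(W)={2,3,4,5,6}: no change
So after all 3 constraints: D(V) = {2}

Answer: {2}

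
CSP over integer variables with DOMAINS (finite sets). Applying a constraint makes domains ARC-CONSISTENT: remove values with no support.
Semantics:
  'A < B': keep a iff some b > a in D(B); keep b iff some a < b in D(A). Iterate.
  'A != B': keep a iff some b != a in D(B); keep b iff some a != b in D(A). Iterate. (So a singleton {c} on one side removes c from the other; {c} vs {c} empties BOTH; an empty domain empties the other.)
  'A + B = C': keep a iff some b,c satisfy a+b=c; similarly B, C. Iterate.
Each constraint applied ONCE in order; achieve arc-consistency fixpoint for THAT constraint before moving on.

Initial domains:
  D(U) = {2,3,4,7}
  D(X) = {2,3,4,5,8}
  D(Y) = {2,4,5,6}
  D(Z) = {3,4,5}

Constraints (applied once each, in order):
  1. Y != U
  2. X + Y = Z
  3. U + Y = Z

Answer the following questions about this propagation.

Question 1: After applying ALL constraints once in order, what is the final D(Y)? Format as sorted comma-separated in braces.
Answer: {2}

Derivation:
Constraint 1 (Y != U) on D(Y)={2,4,5,6} D(U)={2,3,4,7}: no change
Constraint 2 (X + Y = Z) on D(X)={2,3,4,5,8} D(Y)={2,4,5,6} D(Z)={3,4,5}: X {2,3,4,5,8}->{2,3}; Y {2,4,5,6}->{2}; Z {3,4,5}->{4,5}
Constraint 3 (U + Y = Z) on D(U)={2,3,4,7} D(Y)={2} D(Z)={4,5}: U {2,3,4,7}->{2,3}
So after all 3 constraints: D(Y) = {2}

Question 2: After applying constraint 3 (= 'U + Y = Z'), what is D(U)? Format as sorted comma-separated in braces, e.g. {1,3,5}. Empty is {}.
Constraint 1 (Y != U) on D(Y)={2,4,5,6} D(U)={2,3,4,7}: no change
Constraint 2 (X + Y = Z) on D(X)={2,3,4,5,8} D(Y)={2,4,5,6} D(Z)={3,4,5}: X {2,3,4,5,8}->{2,3}; Y {2,4,5,6}->{2}; Z {3,4,5}->{4,5}
Constraint 3 (U + Y = Z) on D(U)={2,3,4,7} D(Y)={2} D(Z)={4,5}: U {2,3,4,7}->{2,3}
So after constraint 3: D(U) = {2,3}

Answer: {2,3}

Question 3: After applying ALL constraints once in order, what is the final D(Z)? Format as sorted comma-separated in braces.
Answer: {4,5}

Derivation:
Constraint 1 (Y != U) on D(Y)={2,4,5,6} D(U)={2,3,4,7}: no change
Constraint 2 (X + Y = Z) on D(X)={2,3,4,5,8} D(Y)={2,4,5,6} D(Z)={3,4,5}: X {2,3,4,5,8}->{2,3}; Y {2,4,5,6}->{2}; Z {3,4,5}->{4,5}
Constraint 3 (U + Y = Z) on D(U)={2,3,4,7} D(Y)={2} D(Z)={4,5}: U {2,3,4,7}->{2,3}
So after all 3 constraints: D(Z) = {4,5}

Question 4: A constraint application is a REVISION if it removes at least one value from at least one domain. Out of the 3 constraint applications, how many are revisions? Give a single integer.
Constraint 1 (Y != U) on D(Y)={2,4,5,6} D(U)={2,3,4,7}: no change => not a revision
Constraint 2 (X + Y = Z) on D(X)={2,3,4,5,8} D(Y)={2,4,5,6} D(Z)={3,4,5}: X {2,3,4,5,8}->{2,3}; Y {2,4,5,6}->{2}; Z {3,4,5}->{4,5} => REVISION
Constraint 3 (U + Y = Z) on D(U)={2,3,4,7} D(Y)={2} D(Z)={4,5}: U {2,3,4,7}->{2,3} => REVISION
Total revisions = 2

Answer: 2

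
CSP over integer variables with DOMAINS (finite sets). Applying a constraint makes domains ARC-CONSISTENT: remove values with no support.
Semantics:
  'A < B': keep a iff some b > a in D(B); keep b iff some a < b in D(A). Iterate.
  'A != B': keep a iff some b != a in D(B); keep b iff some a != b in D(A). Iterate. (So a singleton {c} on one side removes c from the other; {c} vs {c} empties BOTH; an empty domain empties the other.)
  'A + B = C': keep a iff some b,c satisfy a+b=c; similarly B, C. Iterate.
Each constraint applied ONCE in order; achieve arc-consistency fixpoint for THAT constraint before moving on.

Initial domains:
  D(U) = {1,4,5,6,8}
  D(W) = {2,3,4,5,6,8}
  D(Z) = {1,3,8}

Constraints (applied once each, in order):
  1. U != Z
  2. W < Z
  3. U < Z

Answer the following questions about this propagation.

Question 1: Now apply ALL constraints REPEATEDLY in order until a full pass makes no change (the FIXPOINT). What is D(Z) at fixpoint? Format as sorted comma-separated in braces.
pass 0 (initial): D(Z)={1,3,8}
pass 1: U {1,4,5,6,8}->{1,4,5,6}; W {2,3,4,5,6,8}->{2,3,4,5,6}; Z {1,3,8}->{3,8}
pass 2: no change
Fixpoint after 2 passes: D(Z) = {3,8}

Answer: {3,8}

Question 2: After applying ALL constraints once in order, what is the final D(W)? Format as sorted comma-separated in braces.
Constraint 1 (U != Z) on D(U)={1,4,5,6,8} D(Z)={1,3,8}: no change
Constraint 2 (W < Z) on D(W)={2,3,4,5,6,8} D(Z)={1,3,8}: W {2,3,4,5,6,8}->{2,3,4,5,6}; Z {1,3,8}->{3,8}
Constraint 3 (U < Z) on D(U)={1,4,5,6,8} D(Z)={3,8}: U {1,4,5,6,8}->{1,4,5,6}
So after all 3 constraints: D(W) = {2,3,4,5,6}

Answer: {2,3,4,5,6}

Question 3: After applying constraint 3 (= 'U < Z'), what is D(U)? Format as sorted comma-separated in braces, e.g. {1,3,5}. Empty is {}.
Answer: {1,4,5,6}

Derivation:
Constraint 1 (U != Z) on D(U)={1,4,5,6,8} D(Z)={1,3,8}: no change
Constraint 2 (W < Z) on D(W)={2,3,4,5,6,8} D(Z)={1,3,8}: W {2,3,4,5,6,8}->{2,3,4,5,6}; Z {1,3,8}->{3,8}
Constraint 3 (U < Z) on D(U)={1,4,5,6,8} D(Z)={3,8}: U {1,4,5,6,8}->{1,4,5,6}
So after constraint 3: D(U) = {1,4,5,6}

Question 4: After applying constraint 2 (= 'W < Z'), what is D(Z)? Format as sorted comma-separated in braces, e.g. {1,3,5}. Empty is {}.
Constraint 1 (U != Z) on D(U)={1,4,5,6,8} D(Z)={1,3,8}: no change
Constraint 2 (W < Z) on D(W)={2,3,4,5,6,8} D(Z)={1,3,8}: W {2,3,4,5,6,8}->{2,3,4,5,6}; Z {1,3,8}->{3,8}
So after constraint 2: D(Z) = {3,8}

Answer: {3,8}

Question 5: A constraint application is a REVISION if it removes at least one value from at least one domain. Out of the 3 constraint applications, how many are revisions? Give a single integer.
Constraint 1 (U != Z) on D(U)={1,4,5,6,8} D(Z)={1,3,8}: no change => not a revision
Constraint 2 (W < Z) on D(W)={2,3,4,5,6,8} D(Z)={1,3,8}: W {2,3,4,5,6,8}->{2,3,4,5,6}; Z {1,3,8}->{3,8} => REVISION
Constraint 3 (U < Z) on D(U)={1,4,5,6,8} D(Z)={3,8}: U {1,4,5,6,8}->{1,4,5,6} => REVISION
Total revisions = 2

Answer: 2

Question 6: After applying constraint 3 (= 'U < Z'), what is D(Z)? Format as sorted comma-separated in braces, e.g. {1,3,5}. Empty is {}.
Answer: {3,8}

Derivation:
Constraint 1 (U != Z) on D(U)={1,4,5,6,8} D(Z)={1,3,8}: no change
Constraint 2 (W < Z) on D(W)={2,3,4,5,6,8} D(Z)={1,3,8}: W {2,3,4,5,6,8}->{2,3,4,5,6}; Z {1,3,8}->{3,8}
Constraint 3 (U < Z) on D(U)={1,4,5,6,8} D(Z)={3,8}: U {1,4,5,6,8}->{1,4,5,6}
So after constraint 3: D(Z) = {3,8}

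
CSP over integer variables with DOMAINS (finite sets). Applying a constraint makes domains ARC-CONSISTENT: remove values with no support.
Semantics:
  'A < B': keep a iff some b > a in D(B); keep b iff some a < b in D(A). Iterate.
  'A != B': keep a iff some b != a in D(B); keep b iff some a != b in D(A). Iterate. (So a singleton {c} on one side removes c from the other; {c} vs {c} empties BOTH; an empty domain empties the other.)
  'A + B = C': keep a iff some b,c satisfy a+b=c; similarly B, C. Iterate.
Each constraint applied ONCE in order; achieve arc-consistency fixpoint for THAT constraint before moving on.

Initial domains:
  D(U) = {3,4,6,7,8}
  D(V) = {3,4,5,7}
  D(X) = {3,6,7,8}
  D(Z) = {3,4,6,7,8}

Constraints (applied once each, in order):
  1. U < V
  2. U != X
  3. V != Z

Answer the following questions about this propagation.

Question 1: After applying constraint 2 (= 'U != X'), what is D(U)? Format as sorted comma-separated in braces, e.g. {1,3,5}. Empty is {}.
Answer: {3,4,6}

Derivation:
Constraint 1 (U < V) on D(U)={3,4,6,7,8} D(V)={3,4,5,7}: U {3,4,6,7,8}->{3,4,6}; V {3,4,5,7}->{4,5,7}
Constraint 2 (U != X) on D(U)={3,4,6} D(X)={3,6,7,8}: no change
So after constraint 2: D(U) = {3,4,6}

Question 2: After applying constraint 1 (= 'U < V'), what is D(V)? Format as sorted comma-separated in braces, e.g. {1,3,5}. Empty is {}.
Constraint 1 (U < V) on D(U)={3,4,6,7,8} D(V)={3,4,5,7}: U {3,4,6,7,8}->{3,4,6}; V {3,4,5,7}->{4,5,7}
So after constraint 1: D(V) = {4,5,7}

Answer: {4,5,7}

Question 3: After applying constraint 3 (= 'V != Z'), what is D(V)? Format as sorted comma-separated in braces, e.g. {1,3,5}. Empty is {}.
Constraint 1 (U < V) on D(U)={3,4,6,7,8} D(V)={3,4,5,7}: U {3,4,6,7,8}->{3,4,6}; V {3,4,5,7}->{4,5,7}
Constraint 2 (U != X) on D(U)={3,4,6} D(X)={3,6,7,8}: no change
Constraint 3 (V != Z) on D(V)={4,5,7} D(Z)={3,4,6,7,8}: no change
So after constraint 3: D(V) = {4,5,7}

Answer: {4,5,7}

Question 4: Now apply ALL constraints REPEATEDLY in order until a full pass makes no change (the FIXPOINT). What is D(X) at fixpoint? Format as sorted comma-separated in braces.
Answer: {3,6,7,8}

Derivation:
pass 0 (initial): D(X)={3,6,7,8}
pass 1: U {3,4,6,7,8}->{3,4,6}; V {3,4,5,7}->{4,5,7}
pass 2: no change
Fixpoint after 2 passes: D(X) = {3,6,7,8}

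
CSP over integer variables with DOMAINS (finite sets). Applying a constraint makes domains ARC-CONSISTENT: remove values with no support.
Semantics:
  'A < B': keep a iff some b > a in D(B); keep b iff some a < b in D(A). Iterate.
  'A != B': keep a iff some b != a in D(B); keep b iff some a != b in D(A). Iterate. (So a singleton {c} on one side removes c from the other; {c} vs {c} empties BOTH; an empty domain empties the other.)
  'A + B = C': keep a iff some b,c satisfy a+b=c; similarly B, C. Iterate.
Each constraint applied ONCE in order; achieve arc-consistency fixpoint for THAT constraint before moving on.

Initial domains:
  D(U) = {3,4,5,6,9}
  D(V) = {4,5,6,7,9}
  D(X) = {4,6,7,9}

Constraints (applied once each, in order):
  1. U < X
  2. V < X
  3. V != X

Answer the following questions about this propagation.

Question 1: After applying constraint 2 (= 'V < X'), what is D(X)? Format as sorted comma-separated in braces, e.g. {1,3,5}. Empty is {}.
Answer: {6,7,9}

Derivation:
Constraint 1 (U < X) on D(U)={3,4,5,6,9} D(X)={4,6,7,9}: U {3,4,5,6,9}->{3,4,5,6}
Constraint 2 (V < X) on D(V)={4,5,6,7,9} D(X)={4,6,7,9}: V {4,5,6,7,9}->{4,5,6,7}; X {4,6,7,9}->{6,7,9}
So after constraint 2: D(X) = {6,7,9}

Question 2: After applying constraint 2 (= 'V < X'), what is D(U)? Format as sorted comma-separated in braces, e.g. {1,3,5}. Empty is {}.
Answer: {3,4,5,6}

Derivation:
Constraint 1 (U < X) on D(U)={3,4,5,6,9} D(X)={4,6,7,9}: U {3,4,5,6,9}->{3,4,5,6}
Constraint 2 (V < X) on D(V)={4,5,6,7,9} D(X)={4,6,7,9}: V {4,5,6,7,9}->{4,5,6,7}; X {4,6,7,9}->{6,7,9}
So after constraint 2: D(U) = {3,4,5,6}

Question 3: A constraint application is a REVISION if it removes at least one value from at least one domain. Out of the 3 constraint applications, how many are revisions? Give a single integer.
Constraint 1 (U < X) on D(U)={3,4,5,6,9} D(X)={4,6,7,9}: U {3,4,5,6,9}->{3,4,5,6} => REVISION
Constraint 2 (V < X) on D(V)={4,5,6,7,9} D(X)={4,6,7,9}: V {4,5,6,7,9}->{4,5,6,7}; X {4,6,7,9}->{6,7,9} => REVISION
Constraint 3 (V != X) on D(V)={4,5,6,7} D(X)={6,7,9}: no change => not a revision
Total revisions = 2

Answer: 2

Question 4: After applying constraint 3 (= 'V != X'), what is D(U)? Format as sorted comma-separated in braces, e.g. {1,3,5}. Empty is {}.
Answer: {3,4,5,6}

Derivation:
Constraint 1 (U < X) on D(U)={3,4,5,6,9} D(X)={4,6,7,9}: U {3,4,5,6,9}->{3,4,5,6}
Constraint 2 (V < X) on D(V)={4,5,6,7,9} D(X)={4,6,7,9}: V {4,5,6,7,9}->{4,5,6,7}; X {4,6,7,9}->{6,7,9}
Constraint 3 (V != X) on D(V)={4,5,6,7} D(X)={6,7,9}: no change
So after constraint 3: D(U) = {3,4,5,6}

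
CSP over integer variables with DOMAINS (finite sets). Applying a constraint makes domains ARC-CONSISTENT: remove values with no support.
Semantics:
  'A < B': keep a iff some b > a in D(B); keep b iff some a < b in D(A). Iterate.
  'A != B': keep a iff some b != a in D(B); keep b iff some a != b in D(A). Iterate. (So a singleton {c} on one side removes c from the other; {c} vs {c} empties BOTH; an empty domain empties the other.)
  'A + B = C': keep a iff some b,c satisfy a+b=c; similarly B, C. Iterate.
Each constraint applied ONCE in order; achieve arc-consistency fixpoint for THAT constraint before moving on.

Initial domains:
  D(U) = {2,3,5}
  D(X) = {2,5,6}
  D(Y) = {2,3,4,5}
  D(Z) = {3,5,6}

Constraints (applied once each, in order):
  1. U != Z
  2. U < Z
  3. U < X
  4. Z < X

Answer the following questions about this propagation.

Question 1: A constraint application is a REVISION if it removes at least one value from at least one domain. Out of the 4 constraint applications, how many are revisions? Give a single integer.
Answer: 2

Derivation:
Constraint 1 (U != Z) on D(U)={2,3,5} D(Z)={3,5,6}: no change => not a revision
Constraint 2 (U < Z) on D(U)={2,3,5} D(Z)={3,5,6}: no change => not a revision
Constraint 3 (U < X) on D(U)={2,3,5} D(X)={2,5,6}: X {2,5,6}->{5,6} => REVISION
Constraint 4 (Z < X) on D(Z)={3,5,6} D(X)={5,6}: Z {3,5,6}->{3,5} => REVISION
Total revisions = 2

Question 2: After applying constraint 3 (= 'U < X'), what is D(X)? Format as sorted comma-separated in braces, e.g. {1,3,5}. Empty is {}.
Answer: {5,6}

Derivation:
Constraint 1 (U != Z) on D(U)={2,3,5} D(Z)={3,5,6}: no change
Constraint 2 (U < Z) on D(U)={2,3,5} D(Z)={3,5,6}: no change
Constraint 3 (U < X) on D(U)={2,3,5} D(X)={2,5,6}: X {2,5,6}->{5,6}
So after constraint 3: D(X) = {5,6}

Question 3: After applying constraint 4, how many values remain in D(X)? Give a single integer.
Answer: 2

Derivation:
Constraint 1 (U != Z) on D(U)={2,3,5} D(Z)={3,5,6}: no change
Constraint 2 (U < Z) on D(U)={2,3,5} D(Z)={3,5,6}: no change
Constraint 3 (U < X) on D(U)={2,3,5} D(X)={2,5,6}: X {2,5,6}->{5,6}
Constraint 4 (Z < X) on D(Z)={3,5,6} D(X)={5,6}: Z {3,5,6}->{3,5}
So after constraint 4: D(X)={5,6}, size = 2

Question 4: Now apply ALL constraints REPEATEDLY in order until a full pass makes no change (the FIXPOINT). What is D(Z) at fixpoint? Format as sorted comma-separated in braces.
pass 0 (initial): D(Z)={3,5,6}
pass 1: X {2,5,6}->{5,6}; Z {3,5,6}->{3,5}
pass 2: U {2,3,5}->{2,3}
pass 3: no change
Fixpoint after 3 passes: D(Z) = {3,5}

Answer: {3,5}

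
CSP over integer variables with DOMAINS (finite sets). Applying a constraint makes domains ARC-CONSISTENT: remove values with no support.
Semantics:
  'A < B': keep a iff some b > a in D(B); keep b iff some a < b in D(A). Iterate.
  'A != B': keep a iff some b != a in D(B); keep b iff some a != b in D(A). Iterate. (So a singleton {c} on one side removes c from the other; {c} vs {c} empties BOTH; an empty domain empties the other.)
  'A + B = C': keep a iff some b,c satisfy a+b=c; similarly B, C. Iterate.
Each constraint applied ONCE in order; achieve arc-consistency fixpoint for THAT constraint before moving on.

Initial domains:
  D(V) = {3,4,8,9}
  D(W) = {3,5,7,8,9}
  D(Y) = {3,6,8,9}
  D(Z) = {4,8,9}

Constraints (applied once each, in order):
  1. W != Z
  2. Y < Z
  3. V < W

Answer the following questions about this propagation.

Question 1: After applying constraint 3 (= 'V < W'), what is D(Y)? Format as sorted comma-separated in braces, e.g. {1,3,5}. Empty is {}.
Answer: {3,6,8}

Derivation:
Constraint 1 (W != Z) on D(W)={3,5,7,8,9} D(Z)={4,8,9}: no change
Constraint 2 (Y < Z) on D(Y)={3,6,8,9} D(Z)={4,8,9}: Y {3,6,8,9}->{3,6,8}
Constraint 3 (V < W) on D(V)={3,4,8,9} D(W)={3,5,7,8,9}: V {3,4,8,9}->{3,4,8}; W {3,5,7,8,9}->{5,7,8,9}
So after constraint 3: D(Y) = {3,6,8}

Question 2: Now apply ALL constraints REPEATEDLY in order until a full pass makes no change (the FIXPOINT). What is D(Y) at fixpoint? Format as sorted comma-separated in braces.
pass 0 (initial): D(Y)={3,6,8,9}
pass 1: V {3,4,8,9}->{3,4,8}; W {3,5,7,8,9}->{5,7,8,9}; Y {3,6,8,9}->{3,6,8}
pass 2: no change
Fixpoint after 2 passes: D(Y) = {3,6,8}

Answer: {3,6,8}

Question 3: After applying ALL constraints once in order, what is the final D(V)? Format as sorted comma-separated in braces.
Answer: {3,4,8}

Derivation:
Constraint 1 (W != Z) on D(W)={3,5,7,8,9} D(Z)={4,8,9}: no change
Constraint 2 (Y < Z) on D(Y)={3,6,8,9} D(Z)={4,8,9}: Y {3,6,8,9}->{3,6,8}
Constraint 3 (V < W) on D(V)={3,4,8,9} D(W)={3,5,7,8,9}: V {3,4,8,9}->{3,4,8}; W {3,5,7,8,9}->{5,7,8,9}
So after all 3 constraints: D(V) = {3,4,8}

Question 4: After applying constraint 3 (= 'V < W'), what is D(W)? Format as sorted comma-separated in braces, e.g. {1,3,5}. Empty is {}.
Constraint 1 (W != Z) on D(W)={3,5,7,8,9} D(Z)={4,8,9}: no change
Constraint 2 (Y < Z) on D(Y)={3,6,8,9} D(Z)={4,8,9}: Y {3,6,8,9}->{3,6,8}
Constraint 3 (V < W) on D(V)={3,4,8,9} D(W)={3,5,7,8,9}: V {3,4,8,9}->{3,4,8}; W {3,5,7,8,9}->{5,7,8,9}
So after constraint 3: D(W) = {5,7,8,9}

Answer: {5,7,8,9}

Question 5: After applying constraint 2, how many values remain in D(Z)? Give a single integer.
Constraint 1 (W != Z) on D(W)={3,5,7,8,9} D(Z)={4,8,9}: no change
Constraint 2 (Y < Z) on D(Y)={3,6,8,9} D(Z)={4,8,9}: Y {3,6,8,9}->{3,6,8}
So after constraint 2: D(Z)={4,8,9}, size = 3

Answer: 3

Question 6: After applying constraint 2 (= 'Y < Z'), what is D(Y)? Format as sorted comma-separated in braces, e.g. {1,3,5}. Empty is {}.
Answer: {3,6,8}

Derivation:
Constraint 1 (W != Z) on D(W)={3,5,7,8,9} D(Z)={4,8,9}: no change
Constraint 2 (Y < Z) on D(Y)={3,6,8,9} D(Z)={4,8,9}: Y {3,6,8,9}->{3,6,8}
So after constraint 2: D(Y) = {3,6,8}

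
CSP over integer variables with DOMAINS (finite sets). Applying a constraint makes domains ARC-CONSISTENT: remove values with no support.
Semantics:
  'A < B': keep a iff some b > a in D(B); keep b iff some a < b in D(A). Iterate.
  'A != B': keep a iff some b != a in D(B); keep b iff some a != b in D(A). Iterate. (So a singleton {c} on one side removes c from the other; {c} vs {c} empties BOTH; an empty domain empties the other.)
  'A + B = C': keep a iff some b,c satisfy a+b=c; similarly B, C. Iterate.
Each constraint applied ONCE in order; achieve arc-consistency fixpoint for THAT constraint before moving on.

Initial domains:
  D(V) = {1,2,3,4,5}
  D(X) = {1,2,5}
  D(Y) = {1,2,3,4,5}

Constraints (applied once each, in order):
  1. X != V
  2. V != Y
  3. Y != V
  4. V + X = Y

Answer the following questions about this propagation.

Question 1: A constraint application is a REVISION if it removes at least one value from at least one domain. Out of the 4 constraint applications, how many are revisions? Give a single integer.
Answer: 1

Derivation:
Constraint 1 (X != V) on D(X)={1,2,5} D(V)={1,2,3,4,5}: no change => not a revision
Constraint 2 (V != Y) on D(V)={1,2,3,4,5} D(Y)={1,2,3,4,5}: no change => not a revision
Constraint 3 (Y != V) on D(Y)={1,2,3,4,5} D(V)={1,2,3,4,5}: no change => not a revision
Constraint 4 (V + X = Y) on D(V)={1,2,3,4,5} D(X)={1,2,5} D(Y)={1,2,3,4,5}: V {1,2,3,4,5}->{1,2,3,4}; X {1,2,5}->{1,2}; Y {1,2,3,4,5}->{2,3,4,5} => REVISION
Total revisions = 1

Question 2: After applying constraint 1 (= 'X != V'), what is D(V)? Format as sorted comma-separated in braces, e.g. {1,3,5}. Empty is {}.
Answer: {1,2,3,4,5}

Derivation:
Constraint 1 (X != V) on D(X)={1,2,5} D(V)={1,2,3,4,5}: no change
So after constraint 1: D(V) = {1,2,3,4,5}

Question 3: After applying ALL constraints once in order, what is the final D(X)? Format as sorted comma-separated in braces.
Constraint 1 (X != V) on D(X)={1,2,5} D(V)={1,2,3,4,5}: no change
Constraint 2 (V != Y) on D(V)={1,2,3,4,5} D(Y)={1,2,3,4,5}: no change
Constraint 3 (Y != V) on D(Y)={1,2,3,4,5} D(V)={1,2,3,4,5}: no change
Constraint 4 (V + X = Y) on D(V)={1,2,3,4,5} D(X)={1,2,5} D(Y)={1,2,3,4,5}: V {1,2,3,4,5}->{1,2,3,4}; X {1,2,5}->{1,2}; Y {1,2,3,4,5}->{2,3,4,5}
So after all 4 constraints: D(X) = {1,2}

Answer: {1,2}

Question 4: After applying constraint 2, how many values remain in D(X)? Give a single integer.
Answer: 3

Derivation:
Constraint 1 (X != V) on D(X)={1,2,5} D(V)={1,2,3,4,5}: no change
Constraint 2 (V != Y) on D(V)={1,2,3,4,5} D(Y)={1,2,3,4,5}: no change
So after constraint 2: D(X)={1,2,5}, size = 3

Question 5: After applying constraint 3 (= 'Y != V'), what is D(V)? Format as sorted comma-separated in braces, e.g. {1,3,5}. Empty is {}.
Constraint 1 (X != V) on D(X)={1,2,5} D(V)={1,2,3,4,5}: no change
Constraint 2 (V != Y) on D(V)={1,2,3,4,5} D(Y)={1,2,3,4,5}: no change
Constraint 3 (Y != V) on D(Y)={1,2,3,4,5} D(V)={1,2,3,4,5}: no change
So after constraint 3: D(V) = {1,2,3,4,5}

Answer: {1,2,3,4,5}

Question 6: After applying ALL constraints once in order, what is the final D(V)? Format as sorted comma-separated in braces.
Constraint 1 (X != V) on D(X)={1,2,5} D(V)={1,2,3,4,5}: no change
Constraint 2 (V != Y) on D(V)={1,2,3,4,5} D(Y)={1,2,3,4,5}: no change
Constraint 3 (Y != V) on D(Y)={1,2,3,4,5} D(V)={1,2,3,4,5}: no change
Constraint 4 (V + X = Y) on D(V)={1,2,3,4,5} D(X)={1,2,5} D(Y)={1,2,3,4,5}: V {1,2,3,4,5}->{1,2,3,4}; X {1,2,5}->{1,2}; Y {1,2,3,4,5}->{2,3,4,5}
So after all 4 constraints: D(V) = {1,2,3,4}

Answer: {1,2,3,4}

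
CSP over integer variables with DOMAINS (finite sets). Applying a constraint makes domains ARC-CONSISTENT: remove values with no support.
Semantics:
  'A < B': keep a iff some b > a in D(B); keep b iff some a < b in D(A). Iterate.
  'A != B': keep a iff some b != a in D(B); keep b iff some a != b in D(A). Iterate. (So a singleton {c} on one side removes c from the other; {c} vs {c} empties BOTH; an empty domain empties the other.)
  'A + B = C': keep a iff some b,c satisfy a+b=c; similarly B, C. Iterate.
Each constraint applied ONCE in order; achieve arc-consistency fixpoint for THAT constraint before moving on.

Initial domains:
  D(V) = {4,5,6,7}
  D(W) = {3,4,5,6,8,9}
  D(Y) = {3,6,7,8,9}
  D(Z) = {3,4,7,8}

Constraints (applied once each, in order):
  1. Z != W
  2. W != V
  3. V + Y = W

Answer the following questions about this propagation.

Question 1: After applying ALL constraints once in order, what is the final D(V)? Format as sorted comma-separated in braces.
Constraint 1 (Z != W) on D(Z)={3,4,7,8} D(W)={3,4,5,6,8,9}: no change
Constraint 2 (W != V) on D(W)={3,4,5,6,8,9} D(V)={4,5,6,7}: no change
Constraint 3 (V + Y = W) on D(V)={4,5,6,7} D(Y)={3,6,7,8,9} D(W)={3,4,5,6,8,9}: V {4,5,6,7}->{5,6}; Y {3,6,7,8,9}->{3}; W {3,4,5,6,8,9}->{8,9}
So after all 3 constraints: D(V) = {5,6}

Answer: {5,6}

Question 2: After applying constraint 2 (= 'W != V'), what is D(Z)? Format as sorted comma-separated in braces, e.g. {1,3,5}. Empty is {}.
Answer: {3,4,7,8}

Derivation:
Constraint 1 (Z != W) on D(Z)={3,4,7,8} D(W)={3,4,5,6,8,9}: no change
Constraint 2 (W != V) on D(W)={3,4,5,6,8,9} D(V)={4,5,6,7}: no change
So after constraint 2: D(Z) = {3,4,7,8}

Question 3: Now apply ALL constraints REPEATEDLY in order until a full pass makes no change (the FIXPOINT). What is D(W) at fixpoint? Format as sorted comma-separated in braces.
Answer: {8,9}

Derivation:
pass 0 (initial): D(W)={3,4,5,6,8,9}
pass 1: V {4,5,6,7}->{5,6}; W {3,4,5,6,8,9}->{8,9}; Y {3,6,7,8,9}->{3}
pass 2: no change
Fixpoint after 2 passes: D(W) = {8,9}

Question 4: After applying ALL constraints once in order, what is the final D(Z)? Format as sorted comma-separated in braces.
Answer: {3,4,7,8}

Derivation:
Constraint 1 (Z != W) on D(Z)={3,4,7,8} D(W)={3,4,5,6,8,9}: no change
Constraint 2 (W != V) on D(W)={3,4,5,6,8,9} D(V)={4,5,6,7}: no change
Constraint 3 (V + Y = W) on D(V)={4,5,6,7} D(Y)={3,6,7,8,9} D(W)={3,4,5,6,8,9}: V {4,5,6,7}->{5,6}; Y {3,6,7,8,9}->{3}; W {3,4,5,6,8,9}->{8,9}
So after all 3 constraints: D(Z) = {3,4,7,8}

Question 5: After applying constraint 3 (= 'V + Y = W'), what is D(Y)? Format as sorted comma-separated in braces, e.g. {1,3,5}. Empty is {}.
Constraint 1 (Z != W) on D(Z)={3,4,7,8} D(W)={3,4,5,6,8,9}: no change
Constraint 2 (W != V) on D(W)={3,4,5,6,8,9} D(V)={4,5,6,7}: no change
Constraint 3 (V + Y = W) on D(V)={4,5,6,7} D(Y)={3,6,7,8,9} D(W)={3,4,5,6,8,9}: V {4,5,6,7}->{5,6}; Y {3,6,7,8,9}->{3}; W {3,4,5,6,8,9}->{8,9}
So after constraint 3: D(Y) = {3}

Answer: {3}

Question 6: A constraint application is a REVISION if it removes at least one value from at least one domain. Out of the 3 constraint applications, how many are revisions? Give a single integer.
Answer: 1

Derivation:
Constraint 1 (Z != W) on D(Z)={3,4,7,8} D(W)={3,4,5,6,8,9}: no change => not a revision
Constraint 2 (W != V) on D(W)={3,4,5,6,8,9} D(V)={4,5,6,7}: no change => not a revision
Constraint 3 (V + Y = W) on D(V)={4,5,6,7} D(Y)={3,6,7,8,9} D(W)={3,4,5,6,8,9}: V {4,5,6,7}->{5,6}; Y {3,6,7,8,9}->{3}; W {3,4,5,6,8,9}->{8,9} => REVISION
Total revisions = 1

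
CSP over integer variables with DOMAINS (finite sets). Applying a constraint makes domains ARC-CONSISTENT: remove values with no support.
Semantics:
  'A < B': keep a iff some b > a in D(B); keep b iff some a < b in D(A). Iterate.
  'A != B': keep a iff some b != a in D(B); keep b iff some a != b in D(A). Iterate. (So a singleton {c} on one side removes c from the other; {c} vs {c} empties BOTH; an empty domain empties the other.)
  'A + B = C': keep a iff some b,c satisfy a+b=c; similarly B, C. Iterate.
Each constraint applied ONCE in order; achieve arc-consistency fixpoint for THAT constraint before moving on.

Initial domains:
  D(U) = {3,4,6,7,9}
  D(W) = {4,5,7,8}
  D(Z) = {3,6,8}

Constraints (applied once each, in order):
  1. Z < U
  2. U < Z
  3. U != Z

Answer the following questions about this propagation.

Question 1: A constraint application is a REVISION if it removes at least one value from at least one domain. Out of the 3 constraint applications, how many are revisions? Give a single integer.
Constraint 1 (Z < U) on D(Z)={3,6,8} D(U)={3,4,6,7,9}: U {3,4,6,7,9}->{4,6,7,9} => REVISION
Constraint 2 (U < Z) on D(U)={4,6,7,9} D(Z)={3,6,8}: U {4,6,7,9}->{4,6,7}; Z {3,6,8}->{6,8} => REVISION
Constraint 3 (U != Z) on D(U)={4,6,7} D(Z)={6,8}: no change => not a revision
Total revisions = 2

Answer: 2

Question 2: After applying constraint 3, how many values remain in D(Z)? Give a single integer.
Constraint 1 (Z < U) on D(Z)={3,6,8} D(U)={3,4,6,7,9}: U {3,4,6,7,9}->{4,6,7,9}
Constraint 2 (U < Z) on D(U)={4,6,7,9} D(Z)={3,6,8}: U {4,6,7,9}->{4,6,7}; Z {3,6,8}->{6,8}
Constraint 3 (U != Z) on D(U)={4,6,7} D(Z)={6,8}: no change
So after constraint 3: D(Z)={6,8}, size = 2

Answer: 2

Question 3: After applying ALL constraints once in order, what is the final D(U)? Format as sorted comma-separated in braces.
Answer: {4,6,7}

Derivation:
Constraint 1 (Z < U) on D(Z)={3,6,8} D(U)={3,4,6,7,9}: U {3,4,6,7,9}->{4,6,7,9}
Constraint 2 (U < Z) on D(U)={4,6,7,9} D(Z)={3,6,8}: U {4,6,7,9}->{4,6,7}; Z {3,6,8}->{6,8}
Constraint 3 (U != Z) on D(U)={4,6,7} D(Z)={6,8}: no change
So after all 3 constraints: D(U) = {4,6,7}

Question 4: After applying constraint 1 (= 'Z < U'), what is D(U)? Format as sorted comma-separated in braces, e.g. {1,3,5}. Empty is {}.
Constraint 1 (Z < U) on D(Z)={3,6,8} D(U)={3,4,6,7,9}: U {3,4,6,7,9}->{4,6,7,9}
So after constraint 1: D(U) = {4,6,7,9}

Answer: {4,6,7,9}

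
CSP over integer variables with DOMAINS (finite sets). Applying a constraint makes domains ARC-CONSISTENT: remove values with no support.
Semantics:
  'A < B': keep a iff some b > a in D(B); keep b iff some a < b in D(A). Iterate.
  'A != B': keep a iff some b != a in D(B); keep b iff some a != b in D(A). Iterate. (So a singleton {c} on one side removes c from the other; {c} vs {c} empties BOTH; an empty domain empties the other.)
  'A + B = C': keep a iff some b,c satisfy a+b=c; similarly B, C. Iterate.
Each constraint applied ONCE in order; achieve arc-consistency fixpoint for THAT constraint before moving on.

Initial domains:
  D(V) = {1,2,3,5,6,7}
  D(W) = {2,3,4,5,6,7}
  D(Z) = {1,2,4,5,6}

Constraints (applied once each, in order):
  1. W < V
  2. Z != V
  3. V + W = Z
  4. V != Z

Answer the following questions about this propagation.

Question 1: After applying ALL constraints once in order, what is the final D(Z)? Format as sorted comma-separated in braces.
Answer: {5,6}

Derivation:
Constraint 1 (W < V) on D(W)={2,3,4,5,6,7} D(V)={1,2,3,5,6,7}: W {2,3,4,5,6,7}->{2,3,4,5,6}; V {1,2,3,5,6,7}->{3,5,6,7}
Constraint 2 (Z != V) on D(Z)={1,2,4,5,6} D(V)={3,5,6,7}: no change
Constraint 3 (V + W = Z) on D(V)={3,5,6,7} D(W)={2,3,4,5,6} D(Z)={1,2,4,5,6}: V {3,5,6,7}->{3}; W {2,3,4,5,6}->{2,3}; Z {1,2,4,5,6}->{5,6}
Constraint 4 (V != Z) on D(V)={3} D(Z)={5,6}: no change
So after all 4 constraints: D(Z) = {5,6}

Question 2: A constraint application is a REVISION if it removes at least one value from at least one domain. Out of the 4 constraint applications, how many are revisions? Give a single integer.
Answer: 2

Derivation:
Constraint 1 (W < V) on D(W)={2,3,4,5,6,7} D(V)={1,2,3,5,6,7}: W {2,3,4,5,6,7}->{2,3,4,5,6}; V {1,2,3,5,6,7}->{3,5,6,7} => REVISION
Constraint 2 (Z != V) on D(Z)={1,2,4,5,6} D(V)={3,5,6,7}: no change => not a revision
Constraint 3 (V + W = Z) on D(V)={3,5,6,7} D(W)={2,3,4,5,6} D(Z)={1,2,4,5,6}: V {3,5,6,7}->{3}; W {2,3,4,5,6}->{2,3}; Z {1,2,4,5,6}->{5,6} => REVISION
Constraint 4 (V != Z) on D(V)={3} D(Z)={5,6}: no change => not a revision
Total revisions = 2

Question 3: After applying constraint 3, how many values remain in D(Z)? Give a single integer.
Constraint 1 (W < V) on D(W)={2,3,4,5,6,7} D(V)={1,2,3,5,6,7}: W {2,3,4,5,6,7}->{2,3,4,5,6}; V {1,2,3,5,6,7}->{3,5,6,7}
Constraint 2 (Z != V) on D(Z)={1,2,4,5,6} D(V)={3,5,6,7}: no change
Constraint 3 (V + W = Z) on D(V)={3,5,6,7} D(W)={2,3,4,5,6} D(Z)={1,2,4,5,6}: V {3,5,6,7}->{3}; W {2,3,4,5,6}->{2,3}; Z {1,2,4,5,6}->{5,6}
So after constraint 3: D(Z)={5,6}, size = 2

Answer: 2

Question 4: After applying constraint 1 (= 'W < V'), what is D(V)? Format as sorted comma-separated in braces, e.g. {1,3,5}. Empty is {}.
Constraint 1 (W < V) on D(W)={2,3,4,5,6,7} D(V)={1,2,3,5,6,7}: W {2,3,4,5,6,7}->{2,3,4,5,6}; V {1,2,3,5,6,7}->{3,5,6,7}
So after constraint 1: D(V) = {3,5,6,7}

Answer: {3,5,6,7}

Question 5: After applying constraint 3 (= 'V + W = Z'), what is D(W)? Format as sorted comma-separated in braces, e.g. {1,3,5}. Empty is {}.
Constraint 1 (W < V) on D(W)={2,3,4,5,6,7} D(V)={1,2,3,5,6,7}: W {2,3,4,5,6,7}->{2,3,4,5,6}; V {1,2,3,5,6,7}->{3,5,6,7}
Constraint 2 (Z != V) on D(Z)={1,2,4,5,6} D(V)={3,5,6,7}: no change
Constraint 3 (V + W = Z) on D(V)={3,5,6,7} D(W)={2,3,4,5,6} D(Z)={1,2,4,5,6}: V {3,5,6,7}->{3}; W {2,3,4,5,6}->{2,3}; Z {1,2,4,5,6}->{5,6}
So after constraint 3: D(W) = {2,3}

Answer: {2,3}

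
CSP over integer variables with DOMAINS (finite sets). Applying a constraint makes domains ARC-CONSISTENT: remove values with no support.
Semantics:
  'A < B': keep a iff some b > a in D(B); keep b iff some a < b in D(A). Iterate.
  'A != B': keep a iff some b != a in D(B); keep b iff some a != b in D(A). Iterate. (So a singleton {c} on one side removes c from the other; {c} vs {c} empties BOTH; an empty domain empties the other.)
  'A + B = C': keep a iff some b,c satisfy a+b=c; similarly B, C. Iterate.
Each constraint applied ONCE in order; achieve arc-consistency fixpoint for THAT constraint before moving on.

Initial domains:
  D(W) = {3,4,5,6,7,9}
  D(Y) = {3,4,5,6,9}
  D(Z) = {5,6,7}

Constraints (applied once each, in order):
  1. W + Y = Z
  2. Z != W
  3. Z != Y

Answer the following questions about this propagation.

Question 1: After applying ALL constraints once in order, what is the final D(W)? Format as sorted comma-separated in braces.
Constraint 1 (W + Y = Z) on D(W)={3,4,5,6,7,9} D(Y)={3,4,5,6,9} D(Z)={5,6,7}: W {3,4,5,6,7,9}->{3,4}; Y {3,4,5,6,9}->{3,4}; Z {5,6,7}->{6,7}
Constraint 2 (Z != W) on D(Z)={6,7} D(W)={3,4}: no change
Constraint 3 (Z != Y) on D(Z)={6,7} D(Y)={3,4}: no change
So after all 3 constraints: D(W) = {3,4}

Answer: {3,4}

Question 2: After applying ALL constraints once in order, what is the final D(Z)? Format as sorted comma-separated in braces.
Answer: {6,7}

Derivation:
Constraint 1 (W + Y = Z) on D(W)={3,4,5,6,7,9} D(Y)={3,4,5,6,9} D(Z)={5,6,7}: W {3,4,5,6,7,9}->{3,4}; Y {3,4,5,6,9}->{3,4}; Z {5,6,7}->{6,7}
Constraint 2 (Z != W) on D(Z)={6,7} D(W)={3,4}: no change
Constraint 3 (Z != Y) on D(Z)={6,7} D(Y)={3,4}: no change
So after all 3 constraints: D(Z) = {6,7}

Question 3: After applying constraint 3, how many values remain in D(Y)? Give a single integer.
Constraint 1 (W + Y = Z) on D(W)={3,4,5,6,7,9} D(Y)={3,4,5,6,9} D(Z)={5,6,7}: W {3,4,5,6,7,9}->{3,4}; Y {3,4,5,6,9}->{3,4}; Z {5,6,7}->{6,7}
Constraint 2 (Z != W) on D(Z)={6,7} D(W)={3,4}: no change
Constraint 3 (Z != Y) on D(Z)={6,7} D(Y)={3,4}: no change
So after constraint 3: D(Y)={3,4}, size = 2

Answer: 2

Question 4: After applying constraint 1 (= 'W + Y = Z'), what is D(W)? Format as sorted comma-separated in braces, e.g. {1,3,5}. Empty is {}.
Answer: {3,4}

Derivation:
Constraint 1 (W + Y = Z) on D(W)={3,4,5,6,7,9} D(Y)={3,4,5,6,9} D(Z)={5,6,7}: W {3,4,5,6,7,9}->{3,4}; Y {3,4,5,6,9}->{3,4}; Z {5,6,7}->{6,7}
So after constraint 1: D(W) = {3,4}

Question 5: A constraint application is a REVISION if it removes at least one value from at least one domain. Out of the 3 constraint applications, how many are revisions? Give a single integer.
Constraint 1 (W + Y = Z) on D(W)={3,4,5,6,7,9} D(Y)={3,4,5,6,9} D(Z)={5,6,7}: W {3,4,5,6,7,9}->{3,4}; Y {3,4,5,6,9}->{3,4}; Z {5,6,7}->{6,7} => REVISION
Constraint 2 (Z != W) on D(Z)={6,7} D(W)={3,4}: no change => not a revision
Constraint 3 (Z != Y) on D(Z)={6,7} D(Y)={3,4}: no change => not a revision
Total revisions = 1

Answer: 1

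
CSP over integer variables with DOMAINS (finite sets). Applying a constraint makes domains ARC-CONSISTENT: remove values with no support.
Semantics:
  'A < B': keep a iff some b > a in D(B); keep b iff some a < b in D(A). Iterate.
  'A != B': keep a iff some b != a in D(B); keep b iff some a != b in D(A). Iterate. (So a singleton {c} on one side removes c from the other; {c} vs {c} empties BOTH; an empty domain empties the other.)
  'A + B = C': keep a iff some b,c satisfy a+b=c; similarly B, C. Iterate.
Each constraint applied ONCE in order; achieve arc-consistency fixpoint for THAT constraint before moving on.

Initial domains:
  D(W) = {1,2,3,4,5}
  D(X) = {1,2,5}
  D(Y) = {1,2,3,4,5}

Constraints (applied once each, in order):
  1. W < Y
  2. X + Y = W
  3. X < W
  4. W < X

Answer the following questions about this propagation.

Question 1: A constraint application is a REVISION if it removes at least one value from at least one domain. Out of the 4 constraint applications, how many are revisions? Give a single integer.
Constraint 1 (W < Y) on D(W)={1,2,3,4,5} D(Y)={1,2,3,4,5}: W {1,2,3,4,5}->{1,2,3,4}; Y {1,2,3,4,5}->{2,3,4,5} => REVISION
Constraint 2 (X + Y = W) on D(X)={1,2,5} D(Y)={2,3,4,5} D(W)={1,2,3,4}: X {1,2,5}->{1,2}; Y {2,3,4,5}->{2,3}; W {1,2,3,4}->{3,4} => REVISION
Constraint 3 (X < W) on D(X)={1,2} D(W)={3,4}: no change => not a revision
Constraint 4 (W < X) on D(W)={3,4} D(X)={1,2}: W {3,4}->{}; X {1,2}->{} => REVISION
Total revisions = 3

Answer: 3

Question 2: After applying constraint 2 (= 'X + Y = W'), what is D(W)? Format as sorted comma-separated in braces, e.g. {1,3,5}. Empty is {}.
Answer: {3,4}

Derivation:
Constraint 1 (W < Y) on D(W)={1,2,3,4,5} D(Y)={1,2,3,4,5}: W {1,2,3,4,5}->{1,2,3,4}; Y {1,2,3,4,5}->{2,3,4,5}
Constraint 2 (X + Y = W) on D(X)={1,2,5} D(Y)={2,3,4,5} D(W)={1,2,3,4}: X {1,2,5}->{1,2}; Y {2,3,4,5}->{2,3}; W {1,2,3,4}->{3,4}
So after constraint 2: D(W) = {3,4}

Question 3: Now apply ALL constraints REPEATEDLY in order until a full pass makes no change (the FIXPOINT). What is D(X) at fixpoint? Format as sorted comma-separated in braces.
Answer: {}

Derivation:
pass 0 (initial): D(X)={1,2,5}
pass 1: W {1,2,3,4,5}->{}; X {1,2,5}->{}; Y {1,2,3,4,5}->{2,3}
pass 2: Y {2,3}->{}
pass 3: no change
Fixpoint after 3 passes: D(X) = {}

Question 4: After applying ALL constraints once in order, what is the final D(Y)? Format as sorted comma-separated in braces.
Answer: {2,3}

Derivation:
Constraint 1 (W < Y) on D(W)={1,2,3,4,5} D(Y)={1,2,3,4,5}: W {1,2,3,4,5}->{1,2,3,4}; Y {1,2,3,4,5}->{2,3,4,5}
Constraint 2 (X + Y = W) on D(X)={1,2,5} D(Y)={2,3,4,5} D(W)={1,2,3,4}: X {1,2,5}->{1,2}; Y {2,3,4,5}->{2,3}; W {1,2,3,4}->{3,4}
Constraint 3 (X < W) on D(X)={1,2} D(W)={3,4}: no change
Constraint 4 (W < X) on D(W)={3,4} D(X)={1,2}: W {3,4}->{}; X {1,2}->{}
So after all 4 constraints: D(Y) = {2,3}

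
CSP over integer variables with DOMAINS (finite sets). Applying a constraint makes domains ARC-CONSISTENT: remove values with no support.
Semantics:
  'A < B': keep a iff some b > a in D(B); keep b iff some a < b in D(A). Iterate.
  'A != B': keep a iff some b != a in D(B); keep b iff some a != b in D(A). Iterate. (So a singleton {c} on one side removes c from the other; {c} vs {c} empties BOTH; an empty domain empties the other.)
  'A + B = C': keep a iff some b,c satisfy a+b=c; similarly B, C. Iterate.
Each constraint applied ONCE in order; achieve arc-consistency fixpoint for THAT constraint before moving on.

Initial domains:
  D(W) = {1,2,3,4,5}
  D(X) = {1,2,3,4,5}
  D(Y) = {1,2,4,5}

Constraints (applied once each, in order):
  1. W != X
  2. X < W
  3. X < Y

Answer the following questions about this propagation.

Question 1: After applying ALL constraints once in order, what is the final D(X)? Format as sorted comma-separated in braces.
Constraint 1 (W != X) on D(W)={1,2,3,4,5} D(X)={1,2,3,4,5}: no change
Constraint 2 (X < W) on D(X)={1,2,3,4,5} D(W)={1,2,3,4,5}: X {1,2,3,4,5}->{1,2,3,4}; W {1,2,3,4,5}->{2,3,4,5}
Constraint 3 (X < Y) on D(X)={1,2,3,4} D(Y)={1,2,4,5}: Y {1,2,4,5}->{2,4,5}
So after all 3 constraints: D(X) = {1,2,3,4}

Answer: {1,2,3,4}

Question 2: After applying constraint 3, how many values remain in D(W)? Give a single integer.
Constraint 1 (W != X) on D(W)={1,2,3,4,5} D(X)={1,2,3,4,5}: no change
Constraint 2 (X < W) on D(X)={1,2,3,4,5} D(W)={1,2,3,4,5}: X {1,2,3,4,5}->{1,2,3,4}; W {1,2,3,4,5}->{2,3,4,5}
Constraint 3 (X < Y) on D(X)={1,2,3,4} D(Y)={1,2,4,5}: Y {1,2,4,5}->{2,4,5}
So after constraint 3: D(W)={2,3,4,5}, size = 4

Answer: 4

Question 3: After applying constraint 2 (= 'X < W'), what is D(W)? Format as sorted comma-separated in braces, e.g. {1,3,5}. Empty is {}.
Constraint 1 (W != X) on D(W)={1,2,3,4,5} D(X)={1,2,3,4,5}: no change
Constraint 2 (X < W) on D(X)={1,2,3,4,5} D(W)={1,2,3,4,5}: X {1,2,3,4,5}->{1,2,3,4}; W {1,2,3,4,5}->{2,3,4,5}
So after constraint 2: D(W) = {2,3,4,5}

Answer: {2,3,4,5}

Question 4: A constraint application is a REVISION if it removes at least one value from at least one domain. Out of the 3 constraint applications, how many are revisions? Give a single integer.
Constraint 1 (W != X) on D(W)={1,2,3,4,5} D(X)={1,2,3,4,5}: no change => not a revision
Constraint 2 (X < W) on D(X)={1,2,3,4,5} D(W)={1,2,3,4,5}: X {1,2,3,4,5}->{1,2,3,4}; W {1,2,3,4,5}->{2,3,4,5} => REVISION
Constraint 3 (X < Y) on D(X)={1,2,3,4} D(Y)={1,2,4,5}: Y {1,2,4,5}->{2,4,5} => REVISION
Total revisions = 2

Answer: 2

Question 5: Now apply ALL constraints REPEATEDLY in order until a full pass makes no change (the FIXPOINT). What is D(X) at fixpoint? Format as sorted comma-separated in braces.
Answer: {1,2,3,4}

Derivation:
pass 0 (initial): D(X)={1,2,3,4,5}
pass 1: W {1,2,3,4,5}->{2,3,4,5}; X {1,2,3,4,5}->{1,2,3,4}; Y {1,2,4,5}->{2,4,5}
pass 2: no change
Fixpoint after 2 passes: D(X) = {1,2,3,4}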